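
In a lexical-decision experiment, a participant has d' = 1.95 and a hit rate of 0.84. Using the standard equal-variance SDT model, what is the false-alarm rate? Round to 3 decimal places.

z(hit rate) = z(0.84) = 0.9945
z(FA) = z(H) − d' = 0.9945 − 1.95 = -0.9555
false-alarm rate = Φ(-0.9555) = 0.1697

false-alarm rate = 0.170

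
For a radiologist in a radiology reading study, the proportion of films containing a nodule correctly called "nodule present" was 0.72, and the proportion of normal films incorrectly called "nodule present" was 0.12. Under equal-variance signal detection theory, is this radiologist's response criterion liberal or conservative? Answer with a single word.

conservative

z(H) = 0.583, z(FA) = -1.175
c = −½·(z(H) + z(FA)) = 0.296
c > 0 → conservative criterion (biased toward responding “no”).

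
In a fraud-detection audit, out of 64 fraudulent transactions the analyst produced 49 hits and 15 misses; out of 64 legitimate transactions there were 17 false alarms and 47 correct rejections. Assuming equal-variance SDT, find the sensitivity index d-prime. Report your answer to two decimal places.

H = 49/64 = 0.7656
FA = 17/64 = 0.2656
z(H) = z(0.7656) = 0.7244
z(FA) = z(0.2656) = -0.6262
d' = z(H) − z(FA) = 0.7244 − (-0.6262) = 1.3506

d-prime = 1.35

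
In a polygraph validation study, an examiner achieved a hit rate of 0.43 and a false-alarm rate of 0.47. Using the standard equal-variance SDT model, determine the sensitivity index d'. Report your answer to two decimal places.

d' = -0.10

Φ⁻¹(0.43) = -0.1764, Φ⁻¹(0.47) = -0.0753
d' = z(H) − z(FA) = -0.1764 − (-0.0753) = -0.1011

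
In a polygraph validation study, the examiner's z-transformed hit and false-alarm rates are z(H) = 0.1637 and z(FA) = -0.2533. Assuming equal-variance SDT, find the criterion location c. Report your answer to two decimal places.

c = −½·[z(H) + z(FA)] = −½·(0.1637 + (-0.2533)) = 0.0448
c > 0: the examiner has a conservative response bias.

c = 0.04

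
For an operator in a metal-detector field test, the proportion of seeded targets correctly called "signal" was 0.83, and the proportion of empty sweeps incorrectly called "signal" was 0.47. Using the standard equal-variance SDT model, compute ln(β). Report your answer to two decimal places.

ln β = -0.45

Φ⁻¹(H) = Φ⁻¹(0.83) = 0.954
Φ⁻¹(FA) = Φ⁻¹(0.47) = -0.075
ln β = −½·[z(H)² − z(FA)²] = −0.5 × (0.910 − 0.006) = -0.452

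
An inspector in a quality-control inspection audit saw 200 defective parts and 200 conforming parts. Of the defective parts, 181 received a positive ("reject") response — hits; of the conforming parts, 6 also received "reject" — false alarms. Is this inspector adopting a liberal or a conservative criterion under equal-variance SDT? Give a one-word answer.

conservative

z(H) = 1.311, z(FA) = -1.881
c = −½·(z(H) + z(FA)) = 0.285
c > 0 → conservative criterion (biased toward responding “no”).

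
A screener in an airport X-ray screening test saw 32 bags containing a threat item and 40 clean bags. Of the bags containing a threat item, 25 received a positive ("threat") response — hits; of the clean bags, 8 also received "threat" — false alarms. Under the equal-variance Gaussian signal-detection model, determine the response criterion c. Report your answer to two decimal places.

c = 0.03

H = 25/32 = 0.7812
FA = 8/40 = 0.2000
z(H) = z(0.7812) = 0.7763
z(FA) = z(0.2000) = -0.8416
c = −½·[z(H) + z(FA)] = −0.5 × (0.7763 + (-0.8416)) = 0.03265
c > 0: the screener has a conservative response bias.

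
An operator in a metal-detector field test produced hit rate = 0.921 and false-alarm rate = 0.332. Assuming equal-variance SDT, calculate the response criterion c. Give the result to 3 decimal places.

c = -0.489

Φ⁻¹(H) = Φ⁻¹(0.921) = 1.4118
Φ⁻¹(FA) = Φ⁻¹(0.332) = -0.4344
c = −½·[z(H) + z(FA)] = −0.5 × (1.4118 + (-0.4344)) = -0.4887
c < 0: the operator has a liberal response bias.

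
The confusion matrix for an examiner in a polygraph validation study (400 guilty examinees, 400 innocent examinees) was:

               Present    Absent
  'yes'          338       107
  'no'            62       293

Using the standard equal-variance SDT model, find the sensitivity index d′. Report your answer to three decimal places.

d′ = 1.636

H = 338/400 = 0.8450
FA = 107/400 = 0.2675
z(H) = z(0.8450) = 1.0152
z(FA) = z(0.2675) = -0.6204
d' = z(H) − z(FA) = 1.0152 − (-0.6204) = 1.6356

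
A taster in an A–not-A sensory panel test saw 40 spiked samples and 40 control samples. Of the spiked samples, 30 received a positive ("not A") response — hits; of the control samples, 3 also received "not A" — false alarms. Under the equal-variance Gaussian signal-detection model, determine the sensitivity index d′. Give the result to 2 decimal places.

d′ = 2.11

H = 30/40 = 0.7500
FA = 3/40 = 0.0750
z(H) = z(0.7500) = 0.674
z(FA) = z(0.0750) = -1.440
d' = z(H) − z(FA) = 0.674 − (-1.440) = 2.114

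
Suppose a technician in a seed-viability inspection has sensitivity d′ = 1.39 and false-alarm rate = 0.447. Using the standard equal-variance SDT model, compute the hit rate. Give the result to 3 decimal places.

hit rate = 0.896

z(false-alarm rate) = z(0.447) = -0.1332
z(H) = z(FA) + d' = -0.1332 + 1.39 = 1.2568
hit rate = Φ(1.2568) = 0.8956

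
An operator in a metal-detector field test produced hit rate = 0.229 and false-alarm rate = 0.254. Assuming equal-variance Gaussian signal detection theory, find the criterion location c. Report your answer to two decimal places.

z(H) = -0.742
z(FA) = -0.662
c = −½·[z(H) + z(FA)] = −0.5 × (-0.742 + (-0.662)) = 0.702
c > 0: the operator has a conservative response bias.

c = 0.70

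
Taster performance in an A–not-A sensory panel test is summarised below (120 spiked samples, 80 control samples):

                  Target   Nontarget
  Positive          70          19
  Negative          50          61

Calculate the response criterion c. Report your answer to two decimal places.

c = 0.25

H = 70/120 = 0.5833
FA = 19/80 = 0.2375
Φ⁻¹(H) = Φ⁻¹(0.5833) = 0.210
Φ⁻¹(FA) = Φ⁻¹(0.2375) = -0.714
c = −½·[z(H) + z(FA)] = −0.5 × (0.210 + (-0.714)) = 0.252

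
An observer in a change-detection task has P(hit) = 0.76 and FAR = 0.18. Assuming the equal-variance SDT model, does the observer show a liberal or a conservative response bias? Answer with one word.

conservative

z(H) = 0.706, z(FA) = -0.915
c = −½·(z(H) + z(FA)) = 0.1045
c > 0 → conservative criterion (biased toward responding “no”).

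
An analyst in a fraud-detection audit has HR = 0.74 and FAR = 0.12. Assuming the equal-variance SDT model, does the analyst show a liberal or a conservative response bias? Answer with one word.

conservative

z(H) = 0.643, z(FA) = -1.175
c = −½·(z(H) + z(FA)) = 0.266
c > 0 → conservative criterion (biased toward responding “no”).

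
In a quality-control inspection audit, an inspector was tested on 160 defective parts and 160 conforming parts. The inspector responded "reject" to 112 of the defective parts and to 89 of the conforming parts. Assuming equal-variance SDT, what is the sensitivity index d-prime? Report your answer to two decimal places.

H = 112/160 = 0.7000
FA = 89/160 = 0.5563
Φ⁻¹(H) = Φ⁻¹(0.7000) = 0.5244
Φ⁻¹(FA) = Φ⁻¹(0.5563) = 0.1416
d' = z(H) − z(FA) = 0.5244 − 0.1416 = 0.3828

d-prime = 0.38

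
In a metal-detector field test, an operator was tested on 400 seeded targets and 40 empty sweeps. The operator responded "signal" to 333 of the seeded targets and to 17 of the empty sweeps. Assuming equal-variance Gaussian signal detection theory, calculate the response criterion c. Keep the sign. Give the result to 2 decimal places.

c = -0.39

H = 333/400 = 0.8325
FA = 17/40 = 0.4250
z(H) = z(0.8325) = 0.9641
z(FA) = z(0.4250) = -0.1891
c = −½·[z(H) + z(FA)] = −0.5 × (0.9641 + (-0.1891)) = -0.3875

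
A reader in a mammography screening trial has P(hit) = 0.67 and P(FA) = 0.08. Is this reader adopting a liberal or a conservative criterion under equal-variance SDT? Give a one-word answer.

z(H) = 0.440, z(FA) = -1.405
c = −½·(z(H) + z(FA)) = 0.4825
c > 0 → conservative criterion (biased toward responding “no”).

conservative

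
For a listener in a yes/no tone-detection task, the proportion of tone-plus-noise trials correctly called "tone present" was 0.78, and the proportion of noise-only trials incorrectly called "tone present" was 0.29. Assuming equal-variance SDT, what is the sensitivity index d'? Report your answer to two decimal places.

d' = 1.33

z(H) = z(0.78) = 0.7722
z(FA) = z(0.29) = -0.5534
d' = z(H) − z(FA) = 0.7722 − (-0.5534) = 1.3256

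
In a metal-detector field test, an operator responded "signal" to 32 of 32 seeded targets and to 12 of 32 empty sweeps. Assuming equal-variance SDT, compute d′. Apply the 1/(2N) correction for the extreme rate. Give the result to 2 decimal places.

The hit rate is 32/32 = 1, so apply the 1/(2N) correction: H → 1 − 1/(2·32) = 0.98438.
z(H) = z(0.98438) = 2.154
z(FA) = z(0.37500) = -0.319
d' = 2.154 − (-0.319) = 2.473

d′ = 2.47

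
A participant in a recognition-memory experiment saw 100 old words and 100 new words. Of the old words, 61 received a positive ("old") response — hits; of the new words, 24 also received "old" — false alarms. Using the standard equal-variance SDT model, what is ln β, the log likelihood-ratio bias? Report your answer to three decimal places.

H = 61/100 = 0.6100
FA = 24/100 = 0.2400
Φ⁻¹(0.6100) = 0.2793, Φ⁻¹(0.2400) = -0.7063
ln β = −½·[z(H)² − z(FA)²] = −0.5 × (0.0780 − 0.4989) = 0.21045

ln β = 0.210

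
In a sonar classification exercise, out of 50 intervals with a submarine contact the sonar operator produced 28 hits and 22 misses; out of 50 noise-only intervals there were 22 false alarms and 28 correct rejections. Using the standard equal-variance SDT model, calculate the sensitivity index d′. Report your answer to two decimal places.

H = 28/50 = 0.5600
FA = 22/50 = 0.4400
Φ⁻¹(H) = Φ⁻¹(0.5600) = 0.1510
Φ⁻¹(FA) = Φ⁻¹(0.4400) = -0.1510
d' = z(H) − z(FA) = 0.1510 − (-0.1510) = 0.3020

d′ = 0.30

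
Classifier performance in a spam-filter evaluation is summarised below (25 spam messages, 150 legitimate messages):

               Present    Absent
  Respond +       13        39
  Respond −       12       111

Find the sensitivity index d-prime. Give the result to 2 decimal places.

H = 13/25 = 0.5200
FA = 39/150 = 0.2600
Φ⁻¹(H) = 0.050
Φ⁻¹(FA) = -0.643
d' = z(H) − z(FA) = 0.050 − (-0.643) = 0.693

d-prime = 0.69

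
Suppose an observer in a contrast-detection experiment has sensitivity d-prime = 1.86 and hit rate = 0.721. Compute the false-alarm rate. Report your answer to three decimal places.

false-alarm rate = 0.101

z(hit rate) = z(0.721) = 0.5858
z(FA) = z(H) − d' = 0.5858 − 1.86 = -1.2742
false-alarm rate = Φ(-1.2742) = 0.1013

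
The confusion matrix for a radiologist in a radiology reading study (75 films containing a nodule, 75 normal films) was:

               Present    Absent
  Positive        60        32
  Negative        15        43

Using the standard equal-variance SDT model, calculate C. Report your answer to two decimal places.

H = 60/75 = 0.8000
FA = 32/75 = 0.4267
z(H) = z(0.8000) = 0.842
z(FA) = z(0.4267) = -0.185
c = −½·[z(H) + z(FA)] = −0.5 × (0.842 + (-0.185)) = -0.3285

C = -0.33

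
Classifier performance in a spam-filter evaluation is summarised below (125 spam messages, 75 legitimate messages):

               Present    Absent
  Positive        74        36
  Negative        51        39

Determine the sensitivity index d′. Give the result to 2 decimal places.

d′ = 0.28

H = 74/125 = 0.5920
FA = 36/75 = 0.4800
z(H) = 0.233
z(FA) = -0.050
d' = z(H) − z(FA) = 0.233 − (-0.050) = 0.283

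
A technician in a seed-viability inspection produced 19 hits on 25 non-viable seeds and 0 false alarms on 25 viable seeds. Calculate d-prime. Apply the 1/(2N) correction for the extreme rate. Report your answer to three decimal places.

d-prime = 2.760

The false-alarm rate is 0/25 = 0, so apply the 1/(2N) correction: FA → 1/(2·25) = 0.02000.
z(H) = z(0.76000) = 0.7063
z(FA) = z(0.02000) = -2.0537
d' = 0.7063 − (-2.0537) = 2.7600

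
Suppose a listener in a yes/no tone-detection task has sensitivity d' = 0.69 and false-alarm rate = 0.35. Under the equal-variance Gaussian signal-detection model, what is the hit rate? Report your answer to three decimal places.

hit rate = 0.620

z(false-alarm rate) = z(0.35) = -0.3853
z(H) = z(FA) + d' = -0.3853 + 0.69 = 0.3047
hit rate = Φ(0.3047) = 0.6197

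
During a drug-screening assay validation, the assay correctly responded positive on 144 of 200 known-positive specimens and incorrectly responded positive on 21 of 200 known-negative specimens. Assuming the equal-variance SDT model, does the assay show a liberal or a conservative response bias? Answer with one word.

conservative

z(H) = 0.583, z(FA) = -1.254
c = −½·(z(H) + z(FA)) = 0.3355
c > 0 → conservative criterion (biased toward responding “no”).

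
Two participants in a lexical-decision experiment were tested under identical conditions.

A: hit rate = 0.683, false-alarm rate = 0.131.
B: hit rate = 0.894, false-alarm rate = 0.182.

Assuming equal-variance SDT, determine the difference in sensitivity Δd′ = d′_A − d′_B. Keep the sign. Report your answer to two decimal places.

Δd′ = -0.56

A: z(0.683) = 0.476, z(0.131) = -1.122, d' = 1.598
B: z(0.894) = 1.248, z(0.182) = -0.908, d' = 2.156
Δd' = d'_A − d'_B = 1.598 − 2.156 = -0.558
B has the higher sensitivity.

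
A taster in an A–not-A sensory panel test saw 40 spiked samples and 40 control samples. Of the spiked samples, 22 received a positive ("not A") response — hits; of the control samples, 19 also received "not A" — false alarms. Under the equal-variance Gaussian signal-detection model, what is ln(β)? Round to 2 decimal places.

ln β = -0.01

H = 22/40 = 0.5500
FA = 19/40 = 0.4750
z(H) = z(0.5500) = 0.126
z(FA) = z(0.4750) = -0.063
ln β = −½·[z(H)² − z(FA)²] = −0.5 × (0.016 − 0.004) = -0.006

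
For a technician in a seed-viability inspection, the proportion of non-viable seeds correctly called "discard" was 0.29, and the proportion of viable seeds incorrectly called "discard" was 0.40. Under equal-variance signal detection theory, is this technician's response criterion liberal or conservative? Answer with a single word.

conservative

z(H) = -0.553, z(FA) = -0.253
c = −½·(z(H) + z(FA)) = 0.403
c > 0 → conservative criterion (biased toward responding “no”).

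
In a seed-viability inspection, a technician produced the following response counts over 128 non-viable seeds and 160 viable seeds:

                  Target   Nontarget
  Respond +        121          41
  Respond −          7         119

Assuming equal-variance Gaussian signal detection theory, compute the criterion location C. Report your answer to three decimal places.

H = 121/128 = 0.9453
FA = 41/160 = 0.2562
Φ⁻¹(H) = 1.6009
Φ⁻¹(FA) = -0.6551
c = −½·[z(H) + z(FA)] = −0.5 × (1.6009 + (-0.6551)) = -0.4729
c < 0: the technician has a liberal response bias.

C = -0.473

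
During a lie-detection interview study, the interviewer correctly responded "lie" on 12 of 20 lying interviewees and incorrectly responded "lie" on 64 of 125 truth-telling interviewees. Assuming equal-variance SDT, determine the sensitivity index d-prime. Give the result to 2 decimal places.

d-prime = 0.22

H = 12/20 = 0.6000
FA = 64/125 = 0.5120
z(H) = 0.2533
z(FA) = 0.0301
d' = z(H) − z(FA) = 0.2533 − 0.0301 = 0.2232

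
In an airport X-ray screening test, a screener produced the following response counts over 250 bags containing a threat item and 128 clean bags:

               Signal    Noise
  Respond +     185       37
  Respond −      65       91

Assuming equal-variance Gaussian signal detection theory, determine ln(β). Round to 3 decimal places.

H = 185/250 = 0.7400
FA = 37/128 = 0.2891
z(H) = z(0.7400) = 0.6433
z(FA) = z(0.2891) = -0.5560
ln β = −½·[z(H)² − z(FA)²] = −0.5 × (0.4138 − 0.3091) = -0.05235

ln β = -0.052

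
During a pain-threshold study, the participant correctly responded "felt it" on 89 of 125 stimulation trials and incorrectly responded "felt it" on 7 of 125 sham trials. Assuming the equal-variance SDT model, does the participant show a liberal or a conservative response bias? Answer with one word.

conservative

z(H) = 0.559, z(FA) = -1.589
c = −½·(z(H) + z(FA)) = 0.515
c > 0 → conservative criterion (biased toward responding “no”).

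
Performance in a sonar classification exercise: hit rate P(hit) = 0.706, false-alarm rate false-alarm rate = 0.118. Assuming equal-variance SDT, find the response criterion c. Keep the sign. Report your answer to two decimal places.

Φ⁻¹(H) = Φ⁻¹(0.706) = 0.5417
Φ⁻¹(FA) = Φ⁻¹(0.118) = -1.1850
c = −½·[z(H) + z(FA)] = −0.5 × (0.5417 + (-1.1850)) = 0.32165
c > 0: the sonar operator has a conservative response bias.

c = 0.32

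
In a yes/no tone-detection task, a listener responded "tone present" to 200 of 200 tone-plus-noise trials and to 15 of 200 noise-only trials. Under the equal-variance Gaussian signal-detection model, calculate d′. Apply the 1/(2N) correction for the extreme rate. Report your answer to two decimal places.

The hit rate is 200/200 = 1, so apply the 1/(2N) correction: H → 1 − 1/(2·200) = 0.99750.
z(H) = z(0.99750) = 2.807
z(FA) = z(0.07500) = -1.440
d' = 2.807 − (-1.440) = 4.247

d′ = 4.25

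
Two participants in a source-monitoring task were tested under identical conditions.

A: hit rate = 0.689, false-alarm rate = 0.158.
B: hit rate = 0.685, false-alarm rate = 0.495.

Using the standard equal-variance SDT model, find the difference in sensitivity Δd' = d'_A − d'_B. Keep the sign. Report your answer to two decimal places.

Δd' = 1.00

A: z(0.689) = 0.493, z(0.158) = -1.003, d' = 1.496
B: z(0.685) = 0.482, z(0.495) = -0.013, d' = 0.495
Δd' = d'_A − d'_B = 1.496 − 0.495 = 1.001
A has the higher sensitivity.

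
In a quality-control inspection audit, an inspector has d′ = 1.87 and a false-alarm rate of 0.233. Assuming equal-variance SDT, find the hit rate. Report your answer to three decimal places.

z(false-alarm rate) = z(0.233) = -0.7290
z(H) = z(FA) + d' = -0.7290 + 1.87 = 1.1410
hit rate = Φ(1.1410) = 0.8731

hit rate = 0.873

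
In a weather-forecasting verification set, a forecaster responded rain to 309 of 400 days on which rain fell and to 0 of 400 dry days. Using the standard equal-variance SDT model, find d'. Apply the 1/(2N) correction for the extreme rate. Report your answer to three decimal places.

d' = 3.770

The false-alarm rate is 0/400 = 0, so apply the 1/(2N) correction: FA → 1/(2·400) = 0.00125.
z(H) = z(0.77250) = 0.7471
z(FA) = z(0.00125) = -3.0233
d' = 0.7471 − (-3.0233) = 3.7704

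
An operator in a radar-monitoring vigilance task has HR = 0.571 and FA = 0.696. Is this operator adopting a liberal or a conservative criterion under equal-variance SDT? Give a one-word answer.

z(H) = 0.179, z(FA) = 0.513
c = −½·(z(H) + z(FA)) = -0.346
c < 0 → liberal criterion (biased toward responding “yes”).

liberal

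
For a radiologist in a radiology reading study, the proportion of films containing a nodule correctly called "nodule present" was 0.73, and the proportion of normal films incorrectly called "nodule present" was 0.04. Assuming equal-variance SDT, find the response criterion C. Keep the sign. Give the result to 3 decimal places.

C = 0.569

Φ⁻¹(0.73) = 0.6128, Φ⁻¹(0.04) = -1.7507
c = −½·[z(H) + z(FA)] = −0.5 × (0.6128 + (-1.7507)) = 0.56895
c > 0: the radiologist has a conservative response bias.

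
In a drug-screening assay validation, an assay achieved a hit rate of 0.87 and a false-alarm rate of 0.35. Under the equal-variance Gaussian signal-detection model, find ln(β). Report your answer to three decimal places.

ln β = -0.560

Φ⁻¹(H) = Φ⁻¹(0.87) = 1.1264
Φ⁻¹(FA) = Φ⁻¹(0.35) = -0.3853
ln β = −½·[z(H)² − z(FA)²] = −0.5 × (1.2688 − 0.1485) = -0.56015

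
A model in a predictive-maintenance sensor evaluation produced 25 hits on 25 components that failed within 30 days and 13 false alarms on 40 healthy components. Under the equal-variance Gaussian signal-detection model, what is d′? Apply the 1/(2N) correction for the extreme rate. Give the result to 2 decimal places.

d′ = 2.51

The hit rate is 25/25 = 1, so apply the 1/(2N) correction: H → 1 − 1/(2·25) = 0.98000.
z(H) = z(0.98000) = 2.054
z(FA) = z(0.32500) = -0.454
d' = 2.054 − (-0.454) = 2.508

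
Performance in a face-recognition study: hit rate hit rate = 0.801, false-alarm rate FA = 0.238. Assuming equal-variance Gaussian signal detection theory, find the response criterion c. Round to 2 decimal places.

z(0.801) = 0.845, z(0.238) = -0.713
c = −½·[z(H) + z(FA)] = −0.5 × (0.845 + (-0.713)) = -0.066

c = -0.07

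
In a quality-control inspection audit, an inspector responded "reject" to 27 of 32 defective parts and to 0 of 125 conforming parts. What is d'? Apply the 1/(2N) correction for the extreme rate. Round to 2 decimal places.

d' = 3.66

The false-alarm rate is 0/125 = 0, so apply the 1/(2N) correction: FA → 1/(2·125) = 0.00400.
z(H) = z(0.84375) = 1.010
z(FA) = z(0.00400) = -2.652
d' = 1.010 − (-2.652) = 3.662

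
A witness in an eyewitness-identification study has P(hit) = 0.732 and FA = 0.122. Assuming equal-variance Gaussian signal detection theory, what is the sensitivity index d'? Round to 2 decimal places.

d' = 1.78

z(0.732) = 0.6189, z(0.122) = -1.1650
d' = z(H) − z(FA) = 0.6189 − (-1.1650) = 1.7839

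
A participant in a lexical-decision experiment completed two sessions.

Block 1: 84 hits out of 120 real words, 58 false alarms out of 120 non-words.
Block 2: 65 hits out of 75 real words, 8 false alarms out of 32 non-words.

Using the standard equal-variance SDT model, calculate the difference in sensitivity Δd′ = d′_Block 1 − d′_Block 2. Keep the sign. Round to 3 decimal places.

Δd′ = -1.219

Block 1: z(0.7000) = 0.5244, z(0.4833) = -0.0419, d' = 0.5663
Block 2: z(0.8667) = 1.1109, z(0.2500) = -0.6745, d' = 1.7854
Δd' = d'_Block 1 − d'_Block 2 = 0.5663 − 1.7854 = -1.2191
Block 2 has the higher sensitivity.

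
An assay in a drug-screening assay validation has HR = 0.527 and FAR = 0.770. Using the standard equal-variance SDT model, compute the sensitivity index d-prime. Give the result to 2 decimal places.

d-prime = -0.67

z(0.527) = 0.0677, z(0.770) = 0.7388
d' = z(H) − z(FA) = 0.0677 − 0.7388 = -0.6711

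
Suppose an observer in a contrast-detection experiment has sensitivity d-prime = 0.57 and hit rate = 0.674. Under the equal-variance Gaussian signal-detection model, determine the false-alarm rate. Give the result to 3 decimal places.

z(hit rate) = z(0.674) = 0.4510
z(FA) = z(H) − d' = 0.4510 − 0.57 = -0.1190
false-alarm rate = Φ(-0.1190) = 0.4526

false-alarm rate = 0.453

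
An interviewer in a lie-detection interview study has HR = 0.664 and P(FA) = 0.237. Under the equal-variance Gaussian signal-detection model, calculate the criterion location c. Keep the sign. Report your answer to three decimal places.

c = 0.146

Φ⁻¹(H) = 0.4234
Φ⁻¹(FA) = -0.7160
c = −½·[z(H) + z(FA)] = −0.5 × (0.4234 + (-0.7160)) = 0.1463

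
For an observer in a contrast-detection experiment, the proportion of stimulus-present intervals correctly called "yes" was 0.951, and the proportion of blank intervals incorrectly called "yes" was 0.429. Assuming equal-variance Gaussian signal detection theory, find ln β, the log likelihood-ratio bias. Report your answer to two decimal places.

z(H) = z(0.951) = 1.655
z(FA) = z(0.429) = -0.179
ln β = −½·[z(H)² − z(FA)²] = −0.5 × (2.739 − 0.032) = -1.3535

ln β = -1.35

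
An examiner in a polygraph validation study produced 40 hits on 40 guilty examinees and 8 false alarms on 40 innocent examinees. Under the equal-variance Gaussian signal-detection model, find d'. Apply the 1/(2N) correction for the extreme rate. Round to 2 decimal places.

The hit rate is 40/40 = 1, so apply the 1/(2N) correction: H → 1 − 1/(2·40) = 0.98750.
z(H) = z(0.98750) = 2.241
z(FA) = z(0.20000) = -0.842
d' = 2.241 − (-0.842) = 3.083

d' = 3.08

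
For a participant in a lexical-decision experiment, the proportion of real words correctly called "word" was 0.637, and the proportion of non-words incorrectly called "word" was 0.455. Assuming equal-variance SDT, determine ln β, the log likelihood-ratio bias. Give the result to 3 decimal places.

ln β = -0.055

Φ⁻¹(H) = Φ⁻¹(0.637) = 0.3505
Φ⁻¹(FA) = Φ⁻¹(0.455) = -0.1130
ln β = −½·[z(H)² − z(FA)²] = −0.5 × (0.1229 − 0.0128) = -0.05505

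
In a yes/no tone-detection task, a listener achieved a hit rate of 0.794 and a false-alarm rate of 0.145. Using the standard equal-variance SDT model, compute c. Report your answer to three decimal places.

c = 0.119

z(H) = z(0.794) = 0.8204
z(FA) = z(0.145) = -1.0581
c = −½·[z(H) + z(FA)] = −0.5 × (0.8204 + (-1.0581)) = 0.11885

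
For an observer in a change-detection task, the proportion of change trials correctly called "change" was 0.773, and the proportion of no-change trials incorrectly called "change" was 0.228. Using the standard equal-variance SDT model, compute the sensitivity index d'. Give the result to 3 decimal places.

d' = 1.494

z(H) = 0.7488
z(FA) = -0.7454
d' = z(H) − z(FA) = 0.7488 − (-0.7454) = 1.4942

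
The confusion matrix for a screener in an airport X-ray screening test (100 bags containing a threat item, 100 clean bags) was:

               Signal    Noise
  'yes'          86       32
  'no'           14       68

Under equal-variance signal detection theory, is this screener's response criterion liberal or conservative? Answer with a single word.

liberal

z(H) = 1.080, z(FA) = -0.468
c = −½·(z(H) + z(FA)) = -0.306
c < 0 → liberal criterion (biased toward responding “yes”).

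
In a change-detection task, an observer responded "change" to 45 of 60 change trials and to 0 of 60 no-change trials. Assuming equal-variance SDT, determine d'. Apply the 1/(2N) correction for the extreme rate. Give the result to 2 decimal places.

The false-alarm rate is 0/60 = 0, so apply the 1/(2N) correction: FA → 1/(2·60) = 0.00833.
z(H) = z(0.75000) = 0.674
z(FA) = z(0.00833) = -2.394
d' = 0.674 − (-2.394) = 3.068

d' = 3.07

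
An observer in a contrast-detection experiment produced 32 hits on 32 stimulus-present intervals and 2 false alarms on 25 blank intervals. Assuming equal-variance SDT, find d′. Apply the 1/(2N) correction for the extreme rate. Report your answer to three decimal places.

d′ = 3.559

The hit rate is 32/32 = 1, so apply the 1/(2N) correction: H → 1 − 1/(2·32) = 0.98438.
z(H) = z(0.98438) = 2.1540
z(FA) = z(0.08000) = -1.4051
d' = 2.1540 − (-1.4051) = 3.5591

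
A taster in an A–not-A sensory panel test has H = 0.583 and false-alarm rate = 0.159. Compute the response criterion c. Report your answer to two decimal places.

c = 0.39

z(0.583) = 0.210, z(0.159) = -0.999
c = −½·[z(H) + z(FA)] = −0.5 × (0.210 + (-0.999)) = 0.3945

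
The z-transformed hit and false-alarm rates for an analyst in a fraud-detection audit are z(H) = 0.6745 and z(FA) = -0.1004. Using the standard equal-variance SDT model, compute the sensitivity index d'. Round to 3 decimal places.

d' = 0.775

d' = z(H) − z(FA) = 0.6745 − (-0.1004) = 0.7749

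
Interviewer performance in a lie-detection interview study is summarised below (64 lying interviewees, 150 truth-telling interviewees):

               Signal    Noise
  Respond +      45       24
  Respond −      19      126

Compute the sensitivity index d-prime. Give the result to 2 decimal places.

d-prime = 1.53

H = 45/64 = 0.7031
FA = 24/150 = 0.1600
z(H) = 0.533
z(FA) = -0.994
d' = z(H) − z(FA) = 0.533 − (-0.994) = 1.527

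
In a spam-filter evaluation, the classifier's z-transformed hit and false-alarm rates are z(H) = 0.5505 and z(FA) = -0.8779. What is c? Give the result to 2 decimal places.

c = 0.16

c = −½·[z(H) + z(FA)] = −½·(0.5505 + (-0.8779)) = 0.1637
c > 0: the classifier has a conservative response bias.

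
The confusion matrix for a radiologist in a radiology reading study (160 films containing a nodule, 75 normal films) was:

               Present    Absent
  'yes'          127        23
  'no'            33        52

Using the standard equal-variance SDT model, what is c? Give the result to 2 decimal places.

H = 127/160 = 0.7937
FA = 23/75 = 0.3067
Φ⁻¹(0.7937) = 0.819, Φ⁻¹(0.3067) = -0.505
c = −½·[z(H) + z(FA)] = −0.5 × (0.819 + (-0.505)) = -0.157

c = -0.16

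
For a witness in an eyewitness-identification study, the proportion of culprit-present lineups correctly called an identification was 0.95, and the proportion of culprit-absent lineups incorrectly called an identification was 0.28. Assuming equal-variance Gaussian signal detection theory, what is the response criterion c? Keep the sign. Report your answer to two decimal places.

Φ⁻¹(0.95) = 1.6449, Φ⁻¹(0.28) = -0.5828
c = −½·[z(H) + z(FA)] = −0.5 × (1.6449 + (-0.5828)) = -0.53105

c = -0.53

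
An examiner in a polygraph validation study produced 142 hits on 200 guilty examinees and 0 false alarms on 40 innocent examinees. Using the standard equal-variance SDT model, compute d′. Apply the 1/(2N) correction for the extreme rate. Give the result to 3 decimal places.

d′ = 2.795

The false-alarm rate is 0/40 = 0, so apply the 1/(2N) correction: FA → 1/(2·40) = 0.01250.
z(H) = z(0.71000) = 0.5534
z(FA) = z(0.01250) = -2.2414
d' = 0.5534 − (-2.2414) = 2.7948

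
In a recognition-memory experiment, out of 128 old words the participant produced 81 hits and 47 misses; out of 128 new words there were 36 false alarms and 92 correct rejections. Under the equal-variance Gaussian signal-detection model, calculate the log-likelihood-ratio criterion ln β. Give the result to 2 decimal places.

ln β = 0.11

H = 81/128 = 0.6328
FA = 36/128 = 0.2812
z(H) = 0.339
z(FA) = -0.579
ln β = −½·[z(H)² − z(FA)²] = −0.5 × (0.115 − 0.335) = 0.110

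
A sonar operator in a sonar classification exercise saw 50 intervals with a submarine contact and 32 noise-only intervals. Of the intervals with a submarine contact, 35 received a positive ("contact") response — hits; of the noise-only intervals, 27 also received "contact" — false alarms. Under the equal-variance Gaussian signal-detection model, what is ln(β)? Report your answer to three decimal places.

H = 35/50 = 0.7000
FA = 27/32 = 0.8438
z(H) = z(0.7000) = 0.5244
z(FA) = z(0.8438) = 1.0102
ln β = −½·[z(H)² − z(FA)²] = −0.5 × (0.2750 − 1.0205) = 0.37275

ln β = 0.373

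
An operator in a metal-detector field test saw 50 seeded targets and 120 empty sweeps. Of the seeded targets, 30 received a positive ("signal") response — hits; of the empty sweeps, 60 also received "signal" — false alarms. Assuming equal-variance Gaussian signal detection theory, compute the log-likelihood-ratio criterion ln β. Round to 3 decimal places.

ln β = -0.032

H = 30/50 = 0.6000
FA = 60/120 = 0.5000
z(0.6000) = 0.2533, z(0.5000) = 0.0000
ln β = −½·[z(H)² − z(FA)²] = −0.5 × (0.0642 − 0.0000) = -0.0321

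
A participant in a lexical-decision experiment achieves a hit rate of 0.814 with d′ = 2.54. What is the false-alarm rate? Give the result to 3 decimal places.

z(hit rate) = z(0.814) = 0.8927
z(FA) = z(H) − d' = 0.8927 − 2.54 = -1.6473
false-alarm rate = Φ(-1.6473) = 0.0497

false-alarm rate = 0.050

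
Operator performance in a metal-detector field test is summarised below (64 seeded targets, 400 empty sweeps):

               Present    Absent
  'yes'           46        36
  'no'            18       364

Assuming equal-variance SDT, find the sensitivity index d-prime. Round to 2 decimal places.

d-prime = 1.92

H = 46/64 = 0.7188
FA = 36/400 = 0.0900
z(0.7188) = 0.579, z(0.0900) = -1.341
d' = z(H) − z(FA) = 0.579 − (-1.341) = 1.920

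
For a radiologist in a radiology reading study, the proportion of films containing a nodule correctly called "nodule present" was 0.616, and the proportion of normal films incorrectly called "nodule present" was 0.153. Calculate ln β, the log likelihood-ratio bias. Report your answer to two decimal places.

Φ⁻¹(H) = Φ⁻¹(0.616) = 0.295
Φ⁻¹(FA) = Φ⁻¹(0.153) = -1.024
ln β = −½·[z(H)² − z(FA)²] = −0.5 × (0.087 − 1.049) = 0.481

ln β = 0.48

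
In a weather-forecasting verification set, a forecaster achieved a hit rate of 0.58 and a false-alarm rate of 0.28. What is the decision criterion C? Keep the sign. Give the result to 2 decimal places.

z(H) = 0.202
z(FA) = -0.583
c = −½·[z(H) + z(FA)] = −0.5 × (0.202 + (-0.583)) = 0.1905
c > 0: the forecaster has a conservative response bias.

C = 0.19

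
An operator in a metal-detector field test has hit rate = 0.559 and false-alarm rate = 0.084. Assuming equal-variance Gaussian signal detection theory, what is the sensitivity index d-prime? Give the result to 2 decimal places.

Φ⁻¹(H) = Φ⁻¹(0.559) = 0.148
Φ⁻¹(FA) = Φ⁻¹(0.084) = -1.379
d' = z(H) − z(FA) = 0.148 − (-1.379) = 1.527

d-prime = 1.53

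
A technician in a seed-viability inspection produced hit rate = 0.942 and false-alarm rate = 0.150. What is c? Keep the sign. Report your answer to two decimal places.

c = -0.27

z(0.942) = 1.5718, z(0.150) = -1.0364
c = −½·[z(H) + z(FA)] = −0.5 × (1.5718 + (-1.0364)) = -0.2677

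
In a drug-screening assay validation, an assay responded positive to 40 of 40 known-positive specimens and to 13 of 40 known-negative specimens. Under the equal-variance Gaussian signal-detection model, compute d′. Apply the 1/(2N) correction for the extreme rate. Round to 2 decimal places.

The hit rate is 40/40 = 1, so apply the 1/(2N) correction: H → 1 − 1/(2·40) = 0.98750.
z(H) = z(0.98750) = 2.241
z(FA) = z(0.32500) = -0.454
d' = 2.241 − (-0.454) = 2.695

d′ = 2.70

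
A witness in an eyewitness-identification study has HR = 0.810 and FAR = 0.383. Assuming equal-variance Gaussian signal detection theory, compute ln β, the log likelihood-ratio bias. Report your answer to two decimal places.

ln β = -0.34

z(0.810) = 0.878, z(0.383) = -0.298
ln β = −½·[z(H)² − z(FA)²] = −0.5 × (0.771 − 0.089) = -0.341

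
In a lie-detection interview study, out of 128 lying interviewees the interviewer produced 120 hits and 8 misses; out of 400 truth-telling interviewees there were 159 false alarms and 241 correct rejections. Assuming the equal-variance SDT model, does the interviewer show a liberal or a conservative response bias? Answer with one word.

z(H) = 1.534, z(FA) = -0.260
c = −½·(z(H) + z(FA)) = -0.637
c < 0 → liberal criterion (biased toward responding “yes”).

liberal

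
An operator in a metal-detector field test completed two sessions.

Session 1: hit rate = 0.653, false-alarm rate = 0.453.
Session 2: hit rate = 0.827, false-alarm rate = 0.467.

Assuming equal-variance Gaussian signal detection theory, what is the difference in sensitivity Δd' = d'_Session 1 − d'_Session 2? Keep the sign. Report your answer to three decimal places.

Session 1: z(0.653) = 0.3934, z(0.453) = -0.1181, d' = 0.5115
Session 2: z(0.827) = 0.9424, z(0.467) = -0.0828, d' = 1.0252
Δd' = d'_Session 1 − d'_Session 2 = 0.5115 − 1.0252 = -0.5137
Session 2 has the higher sensitivity.

Δd' = -0.514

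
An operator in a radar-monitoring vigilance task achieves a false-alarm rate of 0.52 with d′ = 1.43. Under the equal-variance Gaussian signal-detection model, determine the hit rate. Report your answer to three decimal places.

hit rate = 0.931

z(false-alarm rate) = z(0.52) = 0.0502
z(H) = z(FA) + d' = 0.0502 + 1.43 = 1.4802
hit rate = Φ(1.4802) = 0.9306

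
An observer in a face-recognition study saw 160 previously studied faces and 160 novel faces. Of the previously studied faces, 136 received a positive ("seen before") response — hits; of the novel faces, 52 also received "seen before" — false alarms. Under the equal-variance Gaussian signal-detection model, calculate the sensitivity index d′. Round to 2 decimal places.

d′ = 1.49

H = 136/160 = 0.8500
FA = 52/160 = 0.3250
Φ⁻¹(H) = 1.036
Φ⁻¹(FA) = -0.454
d' = z(H) − z(FA) = 1.036 − (-0.454) = 1.490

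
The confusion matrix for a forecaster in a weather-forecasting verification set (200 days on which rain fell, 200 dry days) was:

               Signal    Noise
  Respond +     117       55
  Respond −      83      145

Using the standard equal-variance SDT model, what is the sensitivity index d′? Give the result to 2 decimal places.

H = 117/200 = 0.5850
FA = 55/200 = 0.2750
z(H) = z(0.5850) = 0.2147
z(FA) = z(0.2750) = -0.5978
d' = z(H) − z(FA) = 0.2147 − (-0.5978) = 0.8125

d′ = 0.81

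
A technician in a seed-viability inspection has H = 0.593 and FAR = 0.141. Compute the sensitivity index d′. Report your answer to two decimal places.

Φ⁻¹(H) = Φ⁻¹(0.593) = 0.235
Φ⁻¹(FA) = Φ⁻¹(0.141) = -1.076
d' = z(H) − z(FA) = 0.235 − (-1.076) = 1.311

d′ = 1.31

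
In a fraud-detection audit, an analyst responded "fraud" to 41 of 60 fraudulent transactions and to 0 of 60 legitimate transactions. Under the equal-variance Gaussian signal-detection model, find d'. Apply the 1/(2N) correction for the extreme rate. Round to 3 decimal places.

The false-alarm rate is 0/60 = 0, so apply the 1/(2N) correction: FA → 1/(2·60) = 0.00833.
z(H) = z(0.68333) = 0.4770
z(FA) = z(0.00833) = -2.3941
d' = 0.4770 − (-2.3941) = 2.8711

d' = 2.871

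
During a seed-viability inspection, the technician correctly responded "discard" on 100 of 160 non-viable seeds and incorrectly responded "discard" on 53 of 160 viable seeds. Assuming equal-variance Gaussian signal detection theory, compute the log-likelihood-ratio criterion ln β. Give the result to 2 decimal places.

ln β = 0.04

H = 100/160 = 0.6250
FA = 53/160 = 0.3312
z(H) = z(0.6250) = 0.319
z(FA) = z(0.3312) = -0.437
ln β = −½·[z(H)² − z(FA)²] = −0.5 × (0.102 − 0.191) = 0.0445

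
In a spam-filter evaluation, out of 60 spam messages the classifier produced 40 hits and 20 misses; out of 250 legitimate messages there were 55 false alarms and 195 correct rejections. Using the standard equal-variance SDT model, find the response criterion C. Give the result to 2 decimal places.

C = 0.17

H = 40/60 = 0.6667
FA = 55/250 = 0.2200
z(H) = 0.431
z(FA) = -0.772
c = −½·[z(H) + z(FA)] = −0.5 × (0.431 + (-0.772)) = 0.1705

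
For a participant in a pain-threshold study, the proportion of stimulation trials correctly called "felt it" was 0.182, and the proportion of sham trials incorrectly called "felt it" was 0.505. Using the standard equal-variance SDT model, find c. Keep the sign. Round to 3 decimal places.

z(H) = -0.9078
z(FA) = 0.0125
c = −½·[z(H) + z(FA)] = −0.5 × (-0.9078 + 0.0125) = 0.44765

c = 0.448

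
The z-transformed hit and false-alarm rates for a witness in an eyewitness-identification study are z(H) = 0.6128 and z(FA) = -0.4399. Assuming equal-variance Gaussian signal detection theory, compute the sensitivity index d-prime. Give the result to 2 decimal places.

d' = z(H) − z(FA) = 0.6128 − (-0.4399) = 1.0527

d-prime = 1.05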